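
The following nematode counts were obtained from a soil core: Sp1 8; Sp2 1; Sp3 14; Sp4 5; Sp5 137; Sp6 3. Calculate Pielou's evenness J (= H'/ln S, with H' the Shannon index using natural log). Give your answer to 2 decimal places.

0.40

Total N = 8+1+14+5+137+3 = 168, so the proportions are 0.0476, 0.006, 0.0833, 0.0298, 0.8155, 0.0179 (working shown to 4 dp, full precision carried).
H' = −Σ pᵢ ln pᵢ = −((-0.1450) + (-0.0305) + (-0.2071) + (-0.1046) + (-0.1663) + (-0.0719)) = 0.7254.
With S = 6 species, ln S = 1.7918, so J = 0.7254/1.7918 = 0.4048, i.e. 0.40 to 2 decimal places.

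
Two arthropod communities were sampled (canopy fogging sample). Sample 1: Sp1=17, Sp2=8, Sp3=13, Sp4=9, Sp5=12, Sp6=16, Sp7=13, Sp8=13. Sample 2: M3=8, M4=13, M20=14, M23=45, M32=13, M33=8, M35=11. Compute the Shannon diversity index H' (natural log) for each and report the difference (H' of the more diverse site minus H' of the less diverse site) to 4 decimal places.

Sample 1: N=101, proportions 0.168317, 0.079208, 0.128713, 0.089109, 0.118812, 0.158416, 0.128713, 0.128713, giving H' = 2.052858 (working shown to 6 dp, full precision carried).
Sample 2: N=112, proportions 0.071429, 0.116071, 0.125, 0.401786, 0.116071, 0.071429, 0.098214, giving H' = 1.731149.
Difference = |2.052858 − 1.731149| = 0.321709, i.e. 0.3217 to 4 decimal places.

0.3217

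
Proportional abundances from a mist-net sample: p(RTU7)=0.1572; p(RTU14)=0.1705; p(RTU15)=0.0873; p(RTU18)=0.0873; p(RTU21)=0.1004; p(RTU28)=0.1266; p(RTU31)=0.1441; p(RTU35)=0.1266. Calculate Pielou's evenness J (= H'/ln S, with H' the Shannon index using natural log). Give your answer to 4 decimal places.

H' = −Σ pᵢ ln pᵢ = −((-0.290857) + (-0.301618) + (-0.212873) + (-0.212873) + (-0.230779) + (-0.261647) + (-0.279157) + (-0.261647)) = 2.051451 (working shown to 6 dp, full precision carried).
With S = 8 species, ln S = 2.079442, so J = 2.051451/2.079442 = 0.986539, i.e. 0.9865 to 4 decimal places.

0.9865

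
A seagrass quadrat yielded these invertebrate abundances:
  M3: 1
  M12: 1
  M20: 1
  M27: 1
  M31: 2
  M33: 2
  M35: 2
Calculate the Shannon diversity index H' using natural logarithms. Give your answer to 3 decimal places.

1.887

Total N = 1+1+1+1+2+2+2 = 10, so the proportions are 0.1, 0.1, 0.1, 0.1, 0.2, 0.2, 0.2 (working shown to 5 dp, full precision carried).
Each pᵢ ln pᵢ term: 0.1×(-2.30259)=-0.23026, 0.1×(-2.30259)=-0.23026, 0.1×(-2.30259)=-0.23026, 0.1×(-2.30259)=-0.23026, 0.2×(-1.60944)=-0.32189, 0.2×(-1.60944)=-0.32189, 0.2×(-1.60944)=-0.32189.
Sum = -1.88670, so H' = 1.887.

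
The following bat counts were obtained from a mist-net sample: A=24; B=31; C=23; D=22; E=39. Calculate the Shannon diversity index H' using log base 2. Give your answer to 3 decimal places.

Total N = 24+31+23+22+39 = 139, so the proportions are 0.17266, 0.22302, 0.16547, 0.15827, 0.28058 (working shown to 5 dp, full precision carried).
Each pᵢ log₂ pᵢ term: 0.17266×(-2.53398)=-0.43752, 0.22302×(-2.16474)=-0.48278, 0.16547×(-2.59538)=-0.42945, 0.15827×(-2.65951)=-0.42093, 0.28058×(-1.83354)=-0.51445.
Sum = -2.28513, so H' = 2.285.

2.285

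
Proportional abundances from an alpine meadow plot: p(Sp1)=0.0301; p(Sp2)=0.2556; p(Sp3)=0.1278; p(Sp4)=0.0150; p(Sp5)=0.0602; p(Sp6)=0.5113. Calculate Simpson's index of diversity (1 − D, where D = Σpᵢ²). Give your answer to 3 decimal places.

0.652

D = 0.0301² + 0.2556² + 0.1278² + 0.015² + 0.0602² + 0.5113² = 0.00091 + 0.06533 + 0.01633 + 0.00022 + 0.00362 + 0.26143 = 0.34785 (working shown to 5 dp, full precision carried).
So 1 − D = 0.65215, i.e. 0.652 to 3 decimal places.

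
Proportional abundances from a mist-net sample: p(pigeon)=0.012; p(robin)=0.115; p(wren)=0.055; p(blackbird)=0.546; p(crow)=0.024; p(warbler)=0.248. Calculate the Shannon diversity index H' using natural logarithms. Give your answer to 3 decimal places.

1.227

Each pᵢ ln pᵢ term (working shown to 5 dp, full precision carried): 0.012×(-4.42285)=-0.05307, 0.115×(-2.16282)=-0.24872, 0.055×(-2.90042)=-0.15952, 0.546×(-0.60514)=-0.33040, 0.024×(-3.72970)=-0.08951, 0.248×(-1.39433)=-0.34579.
Sum = -1.22703, so H' = 1.227.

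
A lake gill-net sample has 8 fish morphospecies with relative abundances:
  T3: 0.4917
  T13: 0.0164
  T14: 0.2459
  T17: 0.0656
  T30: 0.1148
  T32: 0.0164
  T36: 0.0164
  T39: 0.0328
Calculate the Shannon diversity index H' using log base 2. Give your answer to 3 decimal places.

Each pᵢ log₂ pᵢ term (working shown to 5 dp, full precision carried): 0.4917×(-1.02415)=-0.50357, 0.0164×(-5.93016)=-0.09725, 0.2459×(-2.02386)=-0.49767, 0.0656×(-3.93016)=-0.25782, 0.1148×(-3.12281)=-0.35850, 0.0164×(-5.93016)=-0.09725, 0.0164×(-5.93016)=-0.09725, 0.0328×(-4.93016)=-0.16171.
Sum = -2.07103, so H' = 2.071.

2.071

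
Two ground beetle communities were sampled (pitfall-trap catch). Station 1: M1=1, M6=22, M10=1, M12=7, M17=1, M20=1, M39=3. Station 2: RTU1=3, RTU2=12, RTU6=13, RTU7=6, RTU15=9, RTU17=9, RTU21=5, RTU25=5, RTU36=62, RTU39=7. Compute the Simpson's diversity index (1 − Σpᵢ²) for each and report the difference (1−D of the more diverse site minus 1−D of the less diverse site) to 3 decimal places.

Station 1: N=36, proportions 0.02778, 0.61111, 0.02778, 0.19444, 0.02778, 0.02778, 0.08333, giving 1−D = 0.57870 (working shown to 5 dp, full precision carried).
Station 2: N=131, proportions 0.0229, 0.0916, 0.09924, 0.0458, 0.0687, 0.0687, 0.03817, 0.03817, 0.47328, 0.05344, giving 1−D = 0.73993.
Difference = |0.57870 − 0.73993| = 0.16123, i.e. 0.161 to 3 decimal places.

0.161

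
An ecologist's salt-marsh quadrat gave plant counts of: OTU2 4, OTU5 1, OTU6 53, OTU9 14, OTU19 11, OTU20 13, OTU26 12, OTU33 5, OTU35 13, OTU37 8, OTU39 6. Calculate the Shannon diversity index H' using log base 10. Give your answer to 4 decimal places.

Total N = 4+1+53+14+11+13+12+5+13+8+6 = 140, so the proportions are 0.028571, 0.007143, 0.378571, 0.1, 0.078571, 0.092857, 0.085714, 0.035714, 0.092857, 0.057143, 0.042857 (working shown to 6 dp, full precision carried).
Each pᵢ log₁₀ pᵢ term: 0.028571×(-1.544068)=-0.044116, 0.007143×(-2.146128)=-0.015329, 0.378571×(-0.421852)=-0.159701, 0.1×(-1.000000)=-0.100000, 0.078571×(-1.104735)=-0.086801, 0.092857×(-1.032185)=-0.095846, 0.085714×(-1.066947)=-0.091453, 0.035714×(-1.447158)=-0.051684, 0.092857×(-1.032185)=-0.095846, 0.057143×(-1.243038)=-0.071031, 0.042857×(-1.367977)=-0.058628.
Sum = -0.870434, so H' = 0.8704.

0.8704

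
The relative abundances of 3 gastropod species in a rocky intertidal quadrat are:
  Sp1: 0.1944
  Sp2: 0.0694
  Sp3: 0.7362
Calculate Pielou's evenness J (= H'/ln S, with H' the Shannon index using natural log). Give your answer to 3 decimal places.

0.664

H' = −Σ pᵢ ln pᵢ = −((-0.31840) + (-0.18515) + (-0.22546)) = 0.72901 (working shown to 5 dp, full precision carried).
With S = 3 species, ln S = 1.09861, so J = 0.72901/1.09861 = 0.66357, i.e. 0.664 to 3 decimal places.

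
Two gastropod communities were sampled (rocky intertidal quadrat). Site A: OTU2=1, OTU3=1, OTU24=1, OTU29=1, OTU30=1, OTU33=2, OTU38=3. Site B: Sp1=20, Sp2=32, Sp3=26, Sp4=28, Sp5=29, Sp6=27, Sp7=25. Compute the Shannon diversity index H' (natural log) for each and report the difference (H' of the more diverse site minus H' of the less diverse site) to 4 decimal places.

0.1029

Site A: N=10, proportions 0.1, 0.1, 0.1, 0.1, 0.1, 0.2, 0.3, giving H' = 1.834372 (working shown to 6 dp, full precision carried).
Site B: N=187, proportions 0.106952, 0.171123, 0.139037, 0.149733, 0.15508, 0.144385, 0.13369, giving H' = 1.937304.
Difference = |1.834372 − 1.937304| = 0.102932, i.e. 0.1029 to 4 decimal places.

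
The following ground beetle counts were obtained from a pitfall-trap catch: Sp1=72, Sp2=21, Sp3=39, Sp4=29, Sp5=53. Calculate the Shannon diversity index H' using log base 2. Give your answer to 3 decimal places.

Total N = 72+21+39+29+53 = 214, so the proportions are 0.33645, 0.09813, 0.18224, 0.13551, 0.24766 (working shown to 5 dp, full precision carried).
Each pᵢ log₂ pᵢ term: 0.33645×(-1.57154)=-0.52874, 0.09813×(-3.34915)=-0.32865, 0.18224×(-2.45606)=-0.44760, 0.13551×(-2.88349)=-0.39075, 0.24766×(-2.01355)=-0.49868.
Sum = -2.19443, so H' = 2.194.

2.194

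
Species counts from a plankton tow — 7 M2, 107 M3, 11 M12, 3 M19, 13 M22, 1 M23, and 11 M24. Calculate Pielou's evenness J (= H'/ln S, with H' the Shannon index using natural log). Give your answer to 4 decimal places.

0.5597

Total N = 7+107+11+3+13+1+11 = 153, so the proportions are 0.045752, 0.699346, 0.071895, 0.019608, 0.084967, 0.006536, 0.071895 (working shown to 6 dp, full precision carried).
H' = −Σ pᵢ ln pᵢ = −((-0.141122) + (-0.250093) + (-0.189268) + (-0.077095) + (-0.209486) + (-0.032879) + (-0.189268)) = 1.089210.
With S = 7 species, ln S = 1.945910, so J = 1.089210/1.945910 = 0.559743, i.e. 0.5597 to 4 decimal places.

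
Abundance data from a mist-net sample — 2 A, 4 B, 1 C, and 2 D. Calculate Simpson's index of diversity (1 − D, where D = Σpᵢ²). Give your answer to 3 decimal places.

0.691

Total N = 2+4+1+2 = 9, so the proportions are 0.22222, 0.44444, 0.11111, 0.22222 (working shown to 5 dp, full precision carried).
D = 0.22222² + 0.44444² + 0.11111² + 0.22222² = 0.04938 + 0.19753 + 0.01235 + 0.04938 = 0.30864.
So 1 − D = 0.69136, i.e. 0.691 to 3 decimal places.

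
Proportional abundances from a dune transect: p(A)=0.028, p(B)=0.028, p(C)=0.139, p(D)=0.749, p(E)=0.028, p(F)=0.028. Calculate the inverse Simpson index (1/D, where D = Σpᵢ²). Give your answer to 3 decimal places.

D = 0.028² + 0.028² + 0.139² + 0.749² + 0.028² + 0.028² = 0.000784 + 0.000784 + 0.019321 + 0.561001 + 0.000784 + 0.000784 = 0.583458 (working shown to 6 dp, full precision carried).
So 1/D = 1.71392, i.e. 1.714 to 3 decimal places.

1.714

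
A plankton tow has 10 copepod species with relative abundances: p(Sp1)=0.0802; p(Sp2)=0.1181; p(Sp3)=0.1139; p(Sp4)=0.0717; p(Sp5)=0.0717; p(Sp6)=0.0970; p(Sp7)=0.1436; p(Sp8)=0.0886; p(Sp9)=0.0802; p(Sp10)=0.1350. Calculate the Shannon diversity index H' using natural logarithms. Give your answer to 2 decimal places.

Each pᵢ ln pᵢ term (working shown to 4 dp, full precision carried): 0.0802×(-2.5232)=-0.2024, 0.1181×(-2.1362)=-0.2523, 0.1139×(-2.1724)=-0.2474, 0.0717×(-2.6353)=-0.1889, 0.0717×(-2.6353)=-0.1889, 0.097×(-2.3330)=-0.2263, 0.1436×(-1.9407)=-0.2787, 0.0886×(-2.4236)=-0.2147, 0.0802×(-2.5232)=-0.2024, 0.135×(-2.0025)=-0.2703.
Sum = -2.2724, so H' = 2.27.

2.27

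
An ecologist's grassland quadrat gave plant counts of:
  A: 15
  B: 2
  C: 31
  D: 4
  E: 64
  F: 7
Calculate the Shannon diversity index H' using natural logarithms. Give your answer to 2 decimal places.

Total N = 15+2+31+4+64+7 = 123, so the proportions are 0.122, 0.0163, 0.252, 0.0325, 0.5203, 0.0569 (working shown to 4 dp, full precision carried).
Each pᵢ ln pᵢ term: 0.122×(-2.1041)=-0.2566, 0.0163×(-4.1190)=-0.0670, 0.252×(-1.3782)=-0.3474, 0.0325×(-3.4259)=-0.1114, 0.5203×(-0.6533)=-0.3399, 0.0569×(-2.8663)=-0.1631.
Sum = -1.2854, so H' = 1.29.

1.29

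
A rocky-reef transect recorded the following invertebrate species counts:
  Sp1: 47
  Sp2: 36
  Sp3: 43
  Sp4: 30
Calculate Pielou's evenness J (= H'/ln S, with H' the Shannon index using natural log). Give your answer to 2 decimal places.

0.99

Total N = 47+36+43+30 = 156, so the proportions are 0.3013, 0.2308, 0.2756, 0.1923 (working shown to 4 dp, full precision carried).
H' = −Σ pᵢ ln pᵢ = −((-0.3615) + (-0.3384) + (-0.3552) + (-0.3170)) = 1.3721.
With S = 4 species, ln S = 1.3863, so J = 1.3721/1.3863 = 0.9898, i.e. 0.99 to 2 decimal places.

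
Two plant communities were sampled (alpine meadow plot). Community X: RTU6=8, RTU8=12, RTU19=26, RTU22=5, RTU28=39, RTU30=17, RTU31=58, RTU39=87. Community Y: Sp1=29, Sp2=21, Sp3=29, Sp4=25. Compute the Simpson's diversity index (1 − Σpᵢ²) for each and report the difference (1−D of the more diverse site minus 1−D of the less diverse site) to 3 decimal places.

0.039

Community X: N=252, proportions 0.03175, 0.04762, 0.10317, 0.01984, 0.15476, 0.06746, 0.23016, 0.34524, giving 1−D = 0.78502 (working shown to 5 dp, full precision carried).
Community Y: N=104, proportions 0.27885, 0.20192, 0.27885, 0.24038, giving 1−D = 0.74593.
Difference = |0.78502 − 0.74593| = 0.03909, i.e. 0.039 to 3 decimal places.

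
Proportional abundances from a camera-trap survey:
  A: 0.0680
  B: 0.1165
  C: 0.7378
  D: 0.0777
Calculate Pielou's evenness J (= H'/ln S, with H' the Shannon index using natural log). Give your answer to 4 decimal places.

0.6176

H' = −Σ pᵢ ln pᵢ = −((-0.182801) + (-0.250459) + (-0.224352) + (-0.198516)) = 0.856128 (working shown to 6 dp, full precision carried).
With S = 4 species, ln S = 1.386294, so J = 0.856128/1.386294 = 0.617566, i.e. 0.6176 to 4 decimal places.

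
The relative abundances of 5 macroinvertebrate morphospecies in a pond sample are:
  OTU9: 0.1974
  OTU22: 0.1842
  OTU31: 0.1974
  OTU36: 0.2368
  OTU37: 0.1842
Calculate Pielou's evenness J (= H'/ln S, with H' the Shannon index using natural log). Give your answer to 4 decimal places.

H' = −Σ pᵢ ln pᵢ = −((-0.320286) + (-0.311617) + (-0.320286) + (-0.341120) + (-0.311617)) = 1.604926 (working shown to 6 dp, full precision carried).
With S = 5 species, ln S = 1.609438, so J = 1.604926/1.609438 = 0.997197, i.e. 0.9972 to 4 decimal places.

0.9972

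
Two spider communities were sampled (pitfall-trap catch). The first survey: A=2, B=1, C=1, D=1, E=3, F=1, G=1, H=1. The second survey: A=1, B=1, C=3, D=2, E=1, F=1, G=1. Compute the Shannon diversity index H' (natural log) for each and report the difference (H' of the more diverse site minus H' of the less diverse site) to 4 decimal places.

0.1379

The first survey: N=11, proportions 0.181818, 0.090909, 0.090909, 0.090909, 0.272727, 0.090909, 0.090909, 0.090909, giving H' = 1.972247 (working shown to 6 dp, full precision carried).
The second survey: N=10, proportions 0.1, 0.1, 0.3, 0.2, 0.1, 0.1, 0.1, giving H' = 1.834372.
Difference = |1.972247 − 1.834372| = 0.137875, i.e. 0.1379 to 4 decimal places.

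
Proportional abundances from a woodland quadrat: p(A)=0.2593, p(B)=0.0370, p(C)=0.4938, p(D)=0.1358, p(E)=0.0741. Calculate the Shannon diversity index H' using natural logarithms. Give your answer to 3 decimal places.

Each pᵢ ln pᵢ term (working shown to 5 dp, full precision carried): 0.2593×(-1.34977)=-0.35000, 0.037×(-3.29684)=-0.12198, 0.4938×(-0.70562)=-0.34844, 0.1358×(-1.99657)=-0.27113, 0.0741×(-2.60234)=-0.19283.
Sum = -1.28438, so H' = 1.284.

1.284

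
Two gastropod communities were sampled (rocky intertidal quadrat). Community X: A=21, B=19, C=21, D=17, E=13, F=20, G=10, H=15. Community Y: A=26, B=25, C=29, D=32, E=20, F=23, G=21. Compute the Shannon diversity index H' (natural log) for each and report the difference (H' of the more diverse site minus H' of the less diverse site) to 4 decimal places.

0.1197

Community X: N=136, proportions 0.154412, 0.139706, 0.154412, 0.125, 0.095588, 0.147059, 0.073529, 0.110294, giving H' = 2.053210 (working shown to 6 dp, full precision carried).
Community Y: N=176, proportions 0.147727, 0.142045, 0.164773, 0.181818, 0.113636, 0.130682, 0.119318, giving H' = 1.933532.
Difference = |2.053210 − 1.933532| = 0.119678, i.e. 0.1197 to 4 decimal places.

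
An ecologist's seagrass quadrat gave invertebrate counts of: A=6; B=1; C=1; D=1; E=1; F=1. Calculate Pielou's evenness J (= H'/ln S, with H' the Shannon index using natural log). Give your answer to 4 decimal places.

0.7928

Total N = 6+1+1+1+1+1 = 11, so the proportions are 0.545455, 0.090909, 0.090909, 0.090909, 0.090909, 0.090909 (working shown to 6 dp, full precision carried).
H' = −Σ pᵢ ln pᵢ = −((-0.330620) + (-0.217990) + (-0.217990) + (-0.217990) + (-0.217990) + (-0.217990)) = 1.420572.
With S = 6 species, ln S = 1.791759, so J = 1.420572/1.791759 = 0.792836, i.e. 0.7928 to 4 decimal places.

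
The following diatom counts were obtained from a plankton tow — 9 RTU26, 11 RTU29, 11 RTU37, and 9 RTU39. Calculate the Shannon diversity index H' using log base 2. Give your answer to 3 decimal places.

1.993

Total N = 9+11+11+9 = 40, so the proportions are 0.225, 0.275, 0.275, 0.225 (working shown to 5 dp, full precision carried).
Each pᵢ log₂ pᵢ term: 0.225×(-2.15200)=-0.48420, 0.275×(-1.86250)=-0.51219, 0.275×(-1.86250)=-0.51219, 0.225×(-2.15200)=-0.48420.
Sum = -1.99277, so H' = 1.993.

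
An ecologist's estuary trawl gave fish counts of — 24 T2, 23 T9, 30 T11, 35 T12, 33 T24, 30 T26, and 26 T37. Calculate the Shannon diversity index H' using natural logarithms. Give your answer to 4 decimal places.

1.9352

Total N = 24+23+30+35+33+30+26 = 201, so the proportions are 0.119403, 0.114428, 0.149254, 0.174129, 0.164179, 0.149254, 0.129353 (working shown to 6 dp, full precision carried).
Each pᵢ ln pᵢ term: 0.119403×(-2.125251)=-0.253761, 0.114428×(-2.167811)=-0.248058, 0.149254×(-1.902108)=-0.283897, 0.174129×(-1.747957)=-0.304371, 0.164179×(-1.806797)=-0.296638, 0.149254×(-1.902108)=-0.283897, 0.129353×(-2.045208)=-0.264554.
Sum = -1.935176, so H' = 1.9352.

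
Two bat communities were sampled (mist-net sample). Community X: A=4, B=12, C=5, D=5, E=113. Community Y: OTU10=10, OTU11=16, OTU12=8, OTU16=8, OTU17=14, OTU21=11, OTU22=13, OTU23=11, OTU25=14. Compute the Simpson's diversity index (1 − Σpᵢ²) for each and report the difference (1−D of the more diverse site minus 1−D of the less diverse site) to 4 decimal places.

Community X: N=139, proportions 0.028777, 0.086331, 0.035971, 0.035971, 0.81295, giving 1−D = 0.328244 (working shown to 6 dp, full precision carried).
Community Y: N=105, proportions 0.095238, 0.152381, 0.07619, 0.07619, 0.133333, 0.104762, 0.12381, 0.104762, 0.133333, giving 1−D = 0.883265.
Difference = |0.328244 − 0.883265| = 0.555021, i.e. 0.5550 to 4 decimal places.

0.5550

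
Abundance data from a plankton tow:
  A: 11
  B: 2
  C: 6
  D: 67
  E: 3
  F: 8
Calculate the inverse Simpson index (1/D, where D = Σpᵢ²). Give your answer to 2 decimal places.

Total N = 11+2+6+67+3+8 = 97, so the proportions are 0.1134, 0.02062, 0.06186, 0.69072, 0.03093, 0.08247 (working shown to 5 dp, full precision carried).
D = 0.1134² + 0.02062² + 0.06186² + 0.69072² + 0.03093² + 0.08247² = 0.01286 + 0.00043 + 0.00383 + 0.47710 + 0.00096 + 0.00680 = 0.50197.
So 1/D = 1.9922, i.e. 1.99 to 2 decimal places.

1.99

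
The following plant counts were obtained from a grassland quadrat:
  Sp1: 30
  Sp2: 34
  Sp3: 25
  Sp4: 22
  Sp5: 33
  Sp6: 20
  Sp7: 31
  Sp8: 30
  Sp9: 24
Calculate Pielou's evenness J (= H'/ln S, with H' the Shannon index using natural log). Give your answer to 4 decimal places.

Total N = 30+34+25+22+33+20+31+30+24 = 249, so the proportions are 0.120482, 0.136546, 0.100402, 0.088353, 0.13253, 0.080321, 0.124498, 0.120482, 0.096386 (working shown to 6 dp, full precision carried).
H' = −Σ pᵢ ln pᵢ = −((-0.254971) + (-0.271876) + (-0.230781) + (-0.214382) + (-0.267836) + (-0.202548) + (-0.259387) + (-0.254971) + (-0.225484)) = 2.182235.
With S = 9 species, ln S = 2.197225, so J = 2.182235/2.197225 = 0.993178, i.e. 0.9932 to 4 decimal places.

0.9932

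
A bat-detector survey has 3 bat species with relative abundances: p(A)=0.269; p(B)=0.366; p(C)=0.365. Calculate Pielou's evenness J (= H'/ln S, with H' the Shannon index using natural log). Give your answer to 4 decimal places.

H' = −Σ pᵢ ln pᵢ = −((-0.353209) + (-0.367875) + (-0.367868)) = 1.088952 (working shown to 6 dp, full precision carried).
With S = 3 species, ln S = 1.098612, so J = 1.088952/1.098612 = 0.991206, i.e. 0.9912 to 4 decimal places.

0.9912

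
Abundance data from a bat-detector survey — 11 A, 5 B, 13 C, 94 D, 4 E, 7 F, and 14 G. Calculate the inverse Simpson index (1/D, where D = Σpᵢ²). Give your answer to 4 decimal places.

2.3272

Total N = 11+5+13+94+4+7+14 = 148, so the proportions are 0.0743243, 0.0337838, 0.0878378, 0.6351351, 0.027027, 0.0472973, 0.0945946 (working shown to 7 dp, full precision carried).
D = 0.0743243² + 0.0337838² + 0.0878378² + 0.6351351² + 0.027027² + 0.0472973² + 0.0945946² = 0.0055241 + 0.0011413 + 0.0077155 + 0.4033966 + 0.0007305 + 0.0022370 + 0.0089481 = 0.4296932.
So 1/D = 2.327242, i.e. 2.3272 to 4 decimal places.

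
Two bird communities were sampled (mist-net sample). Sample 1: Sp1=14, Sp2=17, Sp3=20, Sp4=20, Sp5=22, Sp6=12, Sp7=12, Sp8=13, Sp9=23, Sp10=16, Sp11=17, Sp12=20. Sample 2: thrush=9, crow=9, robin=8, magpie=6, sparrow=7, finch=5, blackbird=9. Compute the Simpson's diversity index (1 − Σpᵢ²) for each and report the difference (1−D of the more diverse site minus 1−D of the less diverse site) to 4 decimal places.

Sample 1: N=206, proportions 0.067961, 0.082524, 0.097087, 0.097087, 0.106796, 0.058252, 0.058252, 0.063107, 0.11165, 0.07767, 0.082524, 0.097087, giving 1−D = 0.912810 (working shown to 6 dp, full precision carried).
Sample 2: N=53, proportions 0.169811, 0.169811, 0.150943, 0.113208, 0.132075, 0.09434, 0.169811, giving 1−D = 0.851549.
Difference = |0.912810 − 0.851549| = 0.061261, i.e. 0.0613 to 4 decimal places.

0.0613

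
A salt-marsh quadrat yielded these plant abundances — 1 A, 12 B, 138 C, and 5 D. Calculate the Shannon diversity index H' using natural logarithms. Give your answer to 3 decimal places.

Total N = 1+12+138+5 = 156, so the proportions are 0.00641, 0.07692, 0.88462, 0.03205 (working shown to 5 dp, full precision carried).
Each pᵢ ln pᵢ term: 0.00641×(-5.04986)=-0.03237, 0.07692×(-2.56495)=-0.19730, 0.88462×(-0.12260)=-0.10846, 0.03205×(-3.44042)=-0.11027.
Sum = -0.44840, so H' = 0.448.

0.448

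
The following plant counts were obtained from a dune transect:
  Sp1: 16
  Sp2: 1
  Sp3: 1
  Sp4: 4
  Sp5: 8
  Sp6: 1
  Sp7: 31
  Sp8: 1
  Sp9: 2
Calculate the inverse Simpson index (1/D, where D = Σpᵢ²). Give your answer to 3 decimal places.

3.238

Total N = 16+1+1+4+8+1+31+1+2 = 65, so the proportions are 0.2461538, 0.0153846, 0.0153846, 0.0615385, 0.1230769, 0.0153846, 0.4769231, 0.0153846, 0.0307692 (working shown to 7 dp, full precision carried).
D = 0.2461538² + 0.0153846² + 0.0153846² + 0.0615385² + 0.1230769² + 0.0153846² + 0.4769231² + 0.0153846² + 0.0307692² = 0.0605917 + 0.0002367 + 0.0002367 + 0.0037870 + 0.0151479 + 0.0002367 + 0.2274556 + 0.0002367 + 0.0009467 = 0.3088757.
So 1/D = 3.23755, i.e. 3.238 to 3 decimal places.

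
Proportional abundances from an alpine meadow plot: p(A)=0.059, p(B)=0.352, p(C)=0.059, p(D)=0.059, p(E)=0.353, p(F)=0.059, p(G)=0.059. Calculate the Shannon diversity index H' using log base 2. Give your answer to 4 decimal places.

2.2651

Each pᵢ log₂ pᵢ term (working shown to 6 dp, full precision carried): 0.059×(-4.083141)=-0.240905, 0.352×(-1.506353)=-0.530236, 0.059×(-4.083141)=-0.240905, 0.059×(-4.083141)=-0.240905, 0.353×(-1.502260)=-0.530298, 0.059×(-4.083141)=-0.240905, 0.059×(-4.083141)=-0.240905.
Sum = -2.265061, so H' = 2.2651.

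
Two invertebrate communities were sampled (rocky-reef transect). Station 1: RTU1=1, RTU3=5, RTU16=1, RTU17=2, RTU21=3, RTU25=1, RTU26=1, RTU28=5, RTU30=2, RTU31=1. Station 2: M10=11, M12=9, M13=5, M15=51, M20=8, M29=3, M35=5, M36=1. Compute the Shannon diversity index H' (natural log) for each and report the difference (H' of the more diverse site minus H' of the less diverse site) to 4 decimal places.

Station 1: N=22, proportions 0.045455, 0.227273, 0.045455, 0.090909, 0.136364, 0.045455, 0.045455, 0.227273, 0.090909, 0.045455, giving H' = 2.083642 (working shown to 6 dp, full precision carried).
Station 2: N=93, proportions 0.11828, 0.096774, 0.053763, 0.548387, 0.086022, 0.032258, 0.053763, 0.010753, giving H' = 1.492807.
Difference = |2.083642 − 1.492807| = 0.590835, i.e. 0.5908 to 4 decimal places.

0.5908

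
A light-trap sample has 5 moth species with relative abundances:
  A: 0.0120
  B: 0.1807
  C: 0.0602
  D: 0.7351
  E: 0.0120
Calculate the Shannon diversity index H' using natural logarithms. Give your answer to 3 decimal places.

0.811

Each pᵢ ln pᵢ term (working shown to 5 dp, full precision carried): 0.012×(-4.42285)=-0.05307, 0.1807×(-1.71092)=-0.30916, 0.0602×(-2.81008)=-0.16917, 0.7351×(-0.30775)=-0.22623, 0.012×(-4.42285)=-0.05307.
Sum = -0.81070, so H' = 0.811.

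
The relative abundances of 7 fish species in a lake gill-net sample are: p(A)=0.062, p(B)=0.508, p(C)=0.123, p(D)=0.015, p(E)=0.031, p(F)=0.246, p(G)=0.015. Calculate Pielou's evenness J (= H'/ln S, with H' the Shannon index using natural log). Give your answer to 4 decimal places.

H' = −Σ pᵢ ln pᵢ = −((-0.172398) + (-0.344055) + (-0.257755) + (-0.062996) + (-0.107687) + (-0.344996) + (-0.062996)) = 1.352883 (working shown to 6 dp, full precision carried).
With S = 7 species, ln S = 1.945910, so J = 1.352883/1.945910 = 0.695244, i.e. 0.6952 to 4 decimal places.

0.6952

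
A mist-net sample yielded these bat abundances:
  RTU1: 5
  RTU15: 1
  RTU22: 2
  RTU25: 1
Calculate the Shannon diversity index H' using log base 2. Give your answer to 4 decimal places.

1.6577

Total N = 5+1+2+1 = 9, so the proportions are 0.555556, 0.111111, 0.222222, 0.111111 (working shown to 6 dp, full precision carried).
Each pᵢ log₂ pᵢ term: 0.555556×(-0.847997)=-0.471109, 0.111111×(-3.169925)=-0.352214, 0.222222×(-2.169925)=-0.482206, 0.111111×(-3.169925)=-0.352214.
Sum = -1.657743, so H' = 1.6577.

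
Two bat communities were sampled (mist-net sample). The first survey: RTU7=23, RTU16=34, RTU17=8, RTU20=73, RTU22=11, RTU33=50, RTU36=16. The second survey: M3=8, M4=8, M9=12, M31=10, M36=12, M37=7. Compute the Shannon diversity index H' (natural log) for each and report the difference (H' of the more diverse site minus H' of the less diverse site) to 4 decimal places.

The first survey: N=215, proportions 0.106977, 0.15814, 0.037209, 0.339535, 0.051163, 0.232558, 0.074419, giving H' = 1.704633 (working shown to 6 dp, full precision carried).
The second survey: N=57, proportions 0.140351, 0.140351, 0.210526, 0.175439, 0.210526, 0.122807, giving H' = 1.770138.
Difference = |1.704633 − 1.770138| = 0.065505, i.e. 0.0655 to 4 decimal places.

0.0655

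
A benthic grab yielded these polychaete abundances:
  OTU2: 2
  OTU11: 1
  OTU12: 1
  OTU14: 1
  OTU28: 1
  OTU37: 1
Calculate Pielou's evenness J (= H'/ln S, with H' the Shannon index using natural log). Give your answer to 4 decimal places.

0.9755

Total N = 2+1+1+1+1+1 = 7, so the proportions are 0.285714, 0.142857, 0.142857, 0.142857, 0.142857, 0.142857 (working shown to 6 dp, full precision carried).
H' = −Σ pᵢ ln pᵢ = −((-0.357932) + (-0.277987) + (-0.277987) + (-0.277987) + (-0.277987) + (-0.277987)) = 1.747868.
With S = 6 species, ln S = 1.791759, so J = 1.747868/1.791759 = 0.975504, i.e. 0.9755 to 4 decimal places.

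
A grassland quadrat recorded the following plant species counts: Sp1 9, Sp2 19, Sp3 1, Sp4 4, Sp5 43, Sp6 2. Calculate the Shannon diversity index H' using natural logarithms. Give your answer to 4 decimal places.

Total N = 9+19+1+4+43+2 = 78, so the proportions are 0.115385, 0.24359, 0.012821, 0.051282, 0.551282, 0.025641 (working shown to 6 dp, full precision carried).
Each pᵢ ln pᵢ term: 0.115385×(-2.159484)=-0.249171, 0.24359×(-1.412270)=-0.344014, 0.012821×(-4.356709)=-0.055855, 0.051282×(-2.970414)=-0.152329, 0.551282×(-0.595509)=-0.328293, 0.025641×(-3.663562)=-0.093937.
Sum = -1.223601, so H' = 1.2236.

1.2236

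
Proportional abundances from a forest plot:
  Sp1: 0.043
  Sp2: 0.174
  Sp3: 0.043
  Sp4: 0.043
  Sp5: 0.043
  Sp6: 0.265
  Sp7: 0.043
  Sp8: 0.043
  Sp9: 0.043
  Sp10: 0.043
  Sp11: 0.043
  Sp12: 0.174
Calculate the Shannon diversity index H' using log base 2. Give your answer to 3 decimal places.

3.142

Each pᵢ log₂ pᵢ term (working shown to 5 dp, full precision carried): 0.043×(-4.53952)=-0.19520, 0.174×(-2.52284)=-0.43897, 0.043×(-4.53952)=-0.19520, 0.043×(-4.53952)=-0.19520, 0.043×(-4.53952)=-0.19520, 0.265×(-1.91594)=-0.50772, 0.043×(-4.53952)=-0.19520, 0.043×(-4.53952)=-0.19520, 0.043×(-4.53952)=-0.19520, 0.043×(-4.53952)=-0.19520, 0.043×(-4.53952)=-0.19520, 0.174×(-2.52284)=-0.43897.
Sum = -3.14247, so H' = 3.142.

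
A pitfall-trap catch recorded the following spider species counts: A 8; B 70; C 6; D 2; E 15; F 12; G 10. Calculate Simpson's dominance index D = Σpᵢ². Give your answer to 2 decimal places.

0.36

Total N = 8+70+6+2+15+12+10 = 123, so the proportions are 0.065, 0.5691, 0.0488, 0.0163, 0.122, 0.0976, 0.0813 (working shown to 4 dp, full precision carried).
D = 0.065² + 0.5691² + 0.0488² + 0.0163² + 0.122² + 0.0976² + 0.0813² = 0.0042 + 0.3239 + 0.0024 + 0.0003 + 0.0149 + 0.0095 + 0.0066 = 0.3618.
To 2 decimal places, D = 0.36.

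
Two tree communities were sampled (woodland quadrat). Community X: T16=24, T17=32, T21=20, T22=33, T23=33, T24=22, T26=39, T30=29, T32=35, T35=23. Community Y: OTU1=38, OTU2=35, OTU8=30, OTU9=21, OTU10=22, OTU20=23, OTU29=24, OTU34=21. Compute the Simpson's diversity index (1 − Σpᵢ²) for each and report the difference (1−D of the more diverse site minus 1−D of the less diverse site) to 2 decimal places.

Community X: N=290, proportions 0.0828, 0.1103, 0.069, 0.1138, 0.1138, 0.0759, 0.1345, 0.1, 0.1207, 0.0793, giving 1−D = 0.8956 (working shown to 4 dp, full precision carried).
Community Y: N=214, proportions 0.1776, 0.1636, 0.1402, 0.0981, 0.1028, 0.1075, 0.1121, 0.0981, giving 1−D = 0.8681.
Difference = |0.8956 − 0.8681| = 0.0275, i.e. 0.03 to 2 decimal places.

0.03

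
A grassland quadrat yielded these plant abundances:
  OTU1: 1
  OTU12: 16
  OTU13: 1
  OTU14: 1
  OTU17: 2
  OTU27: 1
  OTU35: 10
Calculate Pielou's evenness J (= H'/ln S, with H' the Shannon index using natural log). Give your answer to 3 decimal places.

0.677

Total N = 1+16+1+1+2+1+10 = 32, so the proportions are 0.03125, 0.5, 0.03125, 0.03125, 0.0625, 0.03125, 0.3125 (working shown to 5 dp, full precision carried).
H' = −Σ pᵢ ln pᵢ = −((-0.10830) + (-0.34657) + (-0.10830) + (-0.10830) + (-0.17329) + (-0.10830) + (-0.36348)) = 1.31656.
With S = 7 species, ln S = 1.94591, so J = 1.31656/1.94591 = 0.67658, i.e. 0.677 to 3 decimal places.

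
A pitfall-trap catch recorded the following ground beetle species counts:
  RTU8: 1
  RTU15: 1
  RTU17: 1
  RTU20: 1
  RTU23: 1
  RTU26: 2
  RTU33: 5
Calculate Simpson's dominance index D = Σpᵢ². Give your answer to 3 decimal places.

0.236

Total N = 1+1+1+1+1+2+5 = 12, so the proportions are 0.08333, 0.08333, 0.08333, 0.08333, 0.08333, 0.16667, 0.41667 (working shown to 5 dp, full precision carried).
D = 0.08333² + 0.08333² + 0.08333² + 0.08333² + 0.08333² + 0.16667² + 0.41667² = 0.00694 + 0.00694 + 0.00694 + 0.00694 + 0.00694 + 0.02778 + 0.17361 = 0.23611.
To 3 decimal places, D = 0.236.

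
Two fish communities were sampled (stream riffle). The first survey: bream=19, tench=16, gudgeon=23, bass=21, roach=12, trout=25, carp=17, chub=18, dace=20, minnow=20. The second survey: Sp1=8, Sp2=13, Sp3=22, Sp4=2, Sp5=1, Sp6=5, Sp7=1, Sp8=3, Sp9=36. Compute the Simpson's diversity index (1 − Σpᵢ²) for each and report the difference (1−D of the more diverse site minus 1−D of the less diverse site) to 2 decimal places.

0.14

The first survey: N=191, proportions 0.0995, 0.0838, 0.1204, 0.1099, 0.0628, 0.1309, 0.089, 0.0942, 0.1047, 0.1047, giving 1−D = 0.8967 (working shown to 4 dp, full precision carried).
The second survey: N=91, proportions 0.0879, 0.1429, 0.2418, 0.022, 0.011, 0.0549, 0.011, 0.033, 0.3956, giving 1−D = 0.7521.
Difference = |0.8967 − 0.7521| = 0.1446, i.e. 0.14 to 2 decimal places.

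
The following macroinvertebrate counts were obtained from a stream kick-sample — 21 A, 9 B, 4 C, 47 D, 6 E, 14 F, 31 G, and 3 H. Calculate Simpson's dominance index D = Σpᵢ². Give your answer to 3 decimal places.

Total N = 21+9+4+47+6+14+31+3 = 135, so the proportions are 0.15556, 0.06667, 0.02963, 0.34815, 0.04444, 0.1037, 0.22963, 0.02222 (working shown to 5 dp, full precision carried).
D = 0.15556² + 0.06667² + 0.02963² + 0.34815² + 0.04444² + 0.1037² + 0.22963² + 0.02222² = 0.02420 + 0.00444 + 0.00088 + 0.12121 + 0.00198 + 0.01075 + 0.05273 + 0.00049 = 0.21668.
To 3 decimal places, D = 0.217.

0.217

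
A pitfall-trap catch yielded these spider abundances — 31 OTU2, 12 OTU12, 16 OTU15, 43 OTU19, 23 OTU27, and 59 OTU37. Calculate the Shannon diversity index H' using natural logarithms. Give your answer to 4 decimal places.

Total N = 31+12+16+43+23+59 = 184, so the proportions are 0.168478, 0.065217, 0.086957, 0.233696, 0.125, 0.320652 (working shown to 6 dp, full precision carried).
Each pᵢ ln pᵢ term: 0.168478×(-1.780949)=-0.300051, 0.065217×(-2.730029)=-0.178045, 0.086957×(-2.442347)=-0.212378, 0.233696×(-1.453736)=-0.339732, 0.125×(-2.079442)=-0.259930, 0.320652×(-1.137398)=-0.364709.
Sum = -1.654846, so H' = 1.6548.

1.6548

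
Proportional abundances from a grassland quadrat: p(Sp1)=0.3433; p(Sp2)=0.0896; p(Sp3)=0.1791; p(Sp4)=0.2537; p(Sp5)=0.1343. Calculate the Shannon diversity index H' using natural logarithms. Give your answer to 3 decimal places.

1.509

Each pᵢ ln pᵢ term (working shown to 5 dp, full precision carried): 0.3433×(-1.06915)=-0.36704, 0.0896×(-2.41240)=-0.21615, 0.1791×(-1.71981)=-0.30802, 0.2537×(-1.37160)=-0.34798, 0.1343×(-2.00768)=-0.26963.
Sum = -1.50882, so H' = 1.509.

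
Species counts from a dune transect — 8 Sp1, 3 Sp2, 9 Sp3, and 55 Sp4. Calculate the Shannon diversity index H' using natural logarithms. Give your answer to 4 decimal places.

Total N = 8+3+9+55 = 75, so the proportions are 0.106667, 0.04, 0.12, 0.733333 (working shown to 6 dp, full precision carried).
Each pᵢ ln pᵢ term: 0.106667×(-2.238047)=-0.238725, 0.04×(-3.218876)=-0.128755, 0.12×(-2.120264)=-0.254432, 0.733333×(-0.310155)=-0.227447.
Sum = -0.849359, so H' = 0.8494.

0.8494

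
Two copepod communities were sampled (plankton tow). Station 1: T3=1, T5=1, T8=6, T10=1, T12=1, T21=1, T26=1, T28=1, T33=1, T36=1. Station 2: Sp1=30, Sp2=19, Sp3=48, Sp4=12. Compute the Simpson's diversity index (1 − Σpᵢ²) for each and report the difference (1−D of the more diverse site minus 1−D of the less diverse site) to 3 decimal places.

Station 1: N=15, proportions 0.06667, 0.06667, 0.4, 0.06667, 0.06667, 0.06667, 0.06667, 0.06667, 0.06667, 0.06667, giving 1−D = 0.80000 (working shown to 5 dp, full precision carried).
Station 2: N=109, proportions 0.27523, 0.17431, 0.44037, 0.11009, giving 1−D = 0.68782.
Difference = |0.80000 − 0.68782| = 0.11218, i.e. 0.112 to 3 decimal places.

0.112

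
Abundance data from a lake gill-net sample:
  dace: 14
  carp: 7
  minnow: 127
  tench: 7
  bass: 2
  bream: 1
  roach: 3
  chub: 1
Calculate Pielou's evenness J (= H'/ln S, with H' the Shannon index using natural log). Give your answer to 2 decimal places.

Total N = 14+7+127+7+2+1+3+1 = 162, so the proportions are 0.0864, 0.0432, 0.784, 0.0432, 0.0123, 0.0062, 0.0185, 0.0062 (working shown to 4 dp, full precision carried).
H' = −Σ pᵢ ln pᵢ = −((-0.2116) + (-0.1358) + (-0.1908) + (-0.1358) + (-0.0543) + (-0.0314) + (-0.0739) + (-0.0314)) = 0.8649.
With S = 8 species, ln S = 2.0794, so J = 0.8649/2.0794 = 0.4159, i.e. 0.42 to 2 decimal places.

0.42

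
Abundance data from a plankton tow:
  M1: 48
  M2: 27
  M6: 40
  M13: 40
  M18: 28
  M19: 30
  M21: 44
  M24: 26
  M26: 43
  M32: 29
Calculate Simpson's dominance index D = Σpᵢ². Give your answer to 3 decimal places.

0.105

Total N = 48+27+40+40+28+30+44+26+43+29 = 355, so the proportions are 0.13521, 0.07606, 0.11268, 0.11268, 0.07887, 0.08451, 0.12394, 0.07324, 0.12113, 0.08169 (working shown to 5 dp, full precision carried).
D = 0.13521² + 0.07606² + 0.11268² + 0.11268² + 0.07887² + 0.08451² + 0.12394² + 0.07324² + 0.12113² + 0.08169² = 0.01828 + 0.00578 + 0.01270 + 0.01270 + 0.00622 + 0.00714 + 0.01536 + 0.00536 + 0.01467 + 0.00667 = 0.10489.
To 3 decimal places, D = 0.105.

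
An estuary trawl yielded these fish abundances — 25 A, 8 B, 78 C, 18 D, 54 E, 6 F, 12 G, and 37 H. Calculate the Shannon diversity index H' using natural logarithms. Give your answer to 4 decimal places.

Total N = 25+8+78+18+54+6+12+37 = 238, so the proportions are 0.105042, 0.033613, 0.327731, 0.07563, 0.226891, 0.02521, 0.05042, 0.155462 (working shown to 6 dp, full precision carried).
Each pᵢ ln pᵢ term: 0.105042×(-2.253395)=-0.236701, 0.033613×(-3.392829)=-0.114045, 0.327731×(-1.115562)=-0.365604, 0.07563×(-2.581899)=-0.195270, 0.226891×(-1.483287)=-0.336544, 0.02521×(-3.680511)=-0.092786, 0.05042×(-2.987364)=-0.150623, 0.155462×(-1.861353)=-0.289370.
Sum = -1.780943, so H' = 1.7809.

1.7809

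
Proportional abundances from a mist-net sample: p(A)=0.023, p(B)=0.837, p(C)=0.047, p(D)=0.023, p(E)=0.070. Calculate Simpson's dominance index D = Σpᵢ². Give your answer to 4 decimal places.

D = 0.023² + 0.837² + 0.047² + 0.023² + 0.07² = 0.000529 + 0.700569 + 0.002209 + 0.000529 + 0.004900 = 0.708736 (working shown to 6 dp, full precision carried).
To 4 decimal places, D = 0.7087.

0.7087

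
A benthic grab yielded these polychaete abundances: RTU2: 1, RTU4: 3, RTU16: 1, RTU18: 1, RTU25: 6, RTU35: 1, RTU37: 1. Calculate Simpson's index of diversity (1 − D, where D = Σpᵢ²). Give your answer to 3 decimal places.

Total N = 1+3+1+1+6+1+1 = 14, so the proportions are 0.07143, 0.21429, 0.07143, 0.07143, 0.42857, 0.07143, 0.07143 (working shown to 5 dp, full precision carried).
D = 0.07143² + 0.21429² + 0.07143² + 0.07143² + 0.42857² + 0.07143² + 0.07143² = 0.00510 + 0.04592 + 0.00510 + 0.00510 + 0.18367 + 0.00510 + 0.00510 = 0.25510.
So 1 − D = 0.74490, i.e. 0.745 to 3 decimal places.

0.745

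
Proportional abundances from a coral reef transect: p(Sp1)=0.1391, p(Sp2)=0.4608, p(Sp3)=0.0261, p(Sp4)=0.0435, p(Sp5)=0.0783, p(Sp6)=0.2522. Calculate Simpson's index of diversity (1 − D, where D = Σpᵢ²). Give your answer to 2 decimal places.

0.70

D = 0.1391² + 0.4608² + 0.0261² + 0.0435² + 0.0783² + 0.2522² = 0.0193 + 0.2123 + 0.0007 + 0.0019 + 0.0061 + 0.0636 = 0.3040 (working shown to 4 dp, full precision carried).
So 1 − D = 0.6960, i.e. 0.70 to 2 decimal places.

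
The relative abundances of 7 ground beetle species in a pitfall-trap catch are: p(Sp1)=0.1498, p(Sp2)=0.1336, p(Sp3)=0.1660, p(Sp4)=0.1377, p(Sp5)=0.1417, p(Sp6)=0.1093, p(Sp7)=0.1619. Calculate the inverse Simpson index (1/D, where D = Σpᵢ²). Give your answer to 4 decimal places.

6.8945

D = 0.1498² + 0.1336² + 0.166² + 0.1377² + 0.1417² + 0.1093² + 0.1619² = 0.02244004 + 0.01784896 + 0.02755600 + 0.01896129 + 0.02007889 + 0.01194649 + 0.02621161 = 0.14504328 (working shown to 8 dp, full precision carried).
So 1/D = 6.894494, i.e. 6.8945 to 4 decimal places.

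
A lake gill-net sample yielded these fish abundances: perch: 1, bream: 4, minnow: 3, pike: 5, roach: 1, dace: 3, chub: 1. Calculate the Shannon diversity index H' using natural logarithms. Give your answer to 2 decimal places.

1.77

Total N = 1+4+3+5+1+3+1 = 18, so the proportions are 0.0556, 0.2222, 0.1667, 0.2778, 0.0556, 0.1667, 0.0556 (working shown to 4 dp, full precision carried).
Each pᵢ ln pᵢ term: 0.0556×(-2.8904)=-0.1606, 0.2222×(-1.5041)=-0.3342, 0.1667×(-1.7918)=-0.2986, 0.2778×(-1.2809)=-0.3558, 0.0556×(-2.8904)=-0.1606, 0.1667×(-1.7918)=-0.2986, 0.0556×(-2.8904)=-0.1606.
Sum = -1.7690, so H' = 1.77.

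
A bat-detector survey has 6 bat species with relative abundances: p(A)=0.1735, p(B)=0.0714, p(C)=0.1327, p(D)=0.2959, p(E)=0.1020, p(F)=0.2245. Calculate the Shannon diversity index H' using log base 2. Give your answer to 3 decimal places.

2.437

Each pᵢ log₂ pᵢ term (working shown to 5 dp, full precision carried): 0.1735×(-2.52699)=-0.43843, 0.0714×(-3.80793)=-0.27189, 0.1327×(-2.91376)=-0.38666, 0.2959×(-1.75682)=-0.51984, 0.102×(-3.29336)=-0.33592, 0.2245×(-2.15521)=-0.48385.
Sum = -2.43659, so H' = 2.437.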